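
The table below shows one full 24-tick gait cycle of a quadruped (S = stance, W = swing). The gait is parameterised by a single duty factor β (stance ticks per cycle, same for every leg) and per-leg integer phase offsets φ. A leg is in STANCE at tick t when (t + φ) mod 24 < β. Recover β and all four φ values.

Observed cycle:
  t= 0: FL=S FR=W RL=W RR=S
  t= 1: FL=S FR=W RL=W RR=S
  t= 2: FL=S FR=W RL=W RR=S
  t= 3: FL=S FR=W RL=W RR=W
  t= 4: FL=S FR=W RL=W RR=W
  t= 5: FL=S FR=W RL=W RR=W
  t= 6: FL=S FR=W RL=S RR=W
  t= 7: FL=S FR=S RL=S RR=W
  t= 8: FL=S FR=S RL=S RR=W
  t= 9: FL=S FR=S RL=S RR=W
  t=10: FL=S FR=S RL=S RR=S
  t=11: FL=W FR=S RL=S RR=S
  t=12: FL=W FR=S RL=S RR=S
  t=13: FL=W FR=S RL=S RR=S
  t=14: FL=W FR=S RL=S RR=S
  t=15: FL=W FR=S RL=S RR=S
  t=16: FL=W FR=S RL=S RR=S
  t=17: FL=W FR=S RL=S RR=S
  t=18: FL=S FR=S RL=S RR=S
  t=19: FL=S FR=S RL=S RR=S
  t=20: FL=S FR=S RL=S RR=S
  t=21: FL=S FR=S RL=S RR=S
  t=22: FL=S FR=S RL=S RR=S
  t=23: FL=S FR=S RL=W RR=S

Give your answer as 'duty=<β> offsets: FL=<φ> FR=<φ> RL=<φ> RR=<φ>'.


duty β = stance ticks per leg = 17
FL: stance ticks = 17; W→S at t=18 → φ=6
FR: stance ticks = 17; W→S at t=7 → φ=17
RL: stance ticks = 17; W→S at t=6 → φ=18
RR: stance ticks = 17; W→S at t=10 → φ=14

duty=17 offsets: FL=6 FR=17 RL=18 RR=14


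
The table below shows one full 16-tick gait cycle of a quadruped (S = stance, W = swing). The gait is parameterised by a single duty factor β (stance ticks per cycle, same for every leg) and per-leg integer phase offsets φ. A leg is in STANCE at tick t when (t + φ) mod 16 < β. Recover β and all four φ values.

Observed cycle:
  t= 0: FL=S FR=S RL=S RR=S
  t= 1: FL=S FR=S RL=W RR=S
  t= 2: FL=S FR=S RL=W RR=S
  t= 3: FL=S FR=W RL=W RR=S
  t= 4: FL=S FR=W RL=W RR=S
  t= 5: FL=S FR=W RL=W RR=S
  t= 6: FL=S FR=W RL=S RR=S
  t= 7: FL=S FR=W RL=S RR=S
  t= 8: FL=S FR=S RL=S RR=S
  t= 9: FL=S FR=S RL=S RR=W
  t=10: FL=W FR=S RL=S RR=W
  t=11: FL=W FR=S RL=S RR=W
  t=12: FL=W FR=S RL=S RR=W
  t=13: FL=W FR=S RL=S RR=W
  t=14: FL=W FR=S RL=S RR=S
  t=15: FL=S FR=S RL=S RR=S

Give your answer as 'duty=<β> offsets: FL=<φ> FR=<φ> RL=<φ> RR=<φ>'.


duty=11 offsets: FL=1 FR=8 RL=10 RR=2

duty β = stance ticks per leg = 11
FL: stance ticks = 11; W→S at t=15 → φ=1
FR: stance ticks = 11; W→S at t=8 → φ=8
RL: stance ticks = 11; W→S at t=6 → φ=10
RR: stance ticks = 11; W→S at t=14 → φ=2


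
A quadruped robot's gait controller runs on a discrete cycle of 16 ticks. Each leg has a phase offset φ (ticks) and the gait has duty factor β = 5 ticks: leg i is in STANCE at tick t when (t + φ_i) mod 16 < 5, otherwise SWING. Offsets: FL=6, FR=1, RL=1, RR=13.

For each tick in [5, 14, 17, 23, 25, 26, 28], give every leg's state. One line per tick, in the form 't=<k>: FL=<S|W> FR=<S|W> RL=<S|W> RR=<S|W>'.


t=5: phase=(11,6,6,2) vs β=5 → FL=W FR=W RL=W RR=S
t=14: phase=(4,15,15,11) vs β=5 → FL=S FR=W RL=W RR=W
t=17: phase=(7,2,2,14) vs β=5 → FL=W FR=S RL=S RR=W
t=23: phase=(13,8,8,4) vs β=5 → FL=W FR=W RL=W RR=S
t=25: phase=(15,10,10,6) vs β=5 → FL=W FR=W RL=W RR=W
t=26: phase=(0,11,11,7) vs β=5 → FL=S FR=W RL=W RR=W
t=28: phase=(2,13,13,9) vs β=5 → FL=S FR=W RL=W RR=W

t=5: FL=W FR=W RL=W RR=S
t=14: FL=S FR=W RL=W RR=W
t=17: FL=W FR=S RL=S RR=W
t=23: FL=W FR=W RL=W RR=S
t=25: FL=W FR=W RL=W RR=W
t=26: FL=S FR=W RL=W RR=W
t=28: FL=S FR=W RL=W RR=W


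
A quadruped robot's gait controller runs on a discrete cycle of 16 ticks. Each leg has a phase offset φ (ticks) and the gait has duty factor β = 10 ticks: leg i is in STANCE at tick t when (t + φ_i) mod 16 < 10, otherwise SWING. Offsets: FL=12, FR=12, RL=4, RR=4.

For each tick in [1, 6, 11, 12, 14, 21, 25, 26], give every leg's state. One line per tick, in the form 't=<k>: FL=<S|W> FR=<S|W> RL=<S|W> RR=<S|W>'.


t=1: FL=W FR=W RL=S RR=S
t=6: FL=S FR=S RL=W RR=W
t=11: FL=S FR=S RL=W RR=W
t=12: FL=S FR=S RL=S RR=S
t=14: FL=W FR=W RL=S RR=S
t=21: FL=S FR=S RL=S RR=S
t=25: FL=S FR=S RL=W RR=W
t=26: FL=S FR=S RL=W RR=W

t=1: phase=(13,13,5,5) vs β=10 → FL=W FR=W RL=S RR=S
t=6: phase=(2,2,10,10) vs β=10 → FL=S FR=S RL=W RR=W
t=11: phase=(7,7,15,15) vs β=10 → FL=S FR=S RL=W RR=W
t=12: phase=(8,8,0,0) vs β=10 → FL=S FR=S RL=S RR=S
t=14: phase=(10,10,2,2) vs β=10 → FL=W FR=W RL=S RR=S
t=21: phase=(1,1,9,9) vs β=10 → FL=S FR=S RL=S RR=S
t=25: phase=(5,5,13,13) vs β=10 → FL=S FR=S RL=W RR=W
t=26: phase=(6,6,14,14) vs β=10 → FL=S FR=S RL=W RR=W


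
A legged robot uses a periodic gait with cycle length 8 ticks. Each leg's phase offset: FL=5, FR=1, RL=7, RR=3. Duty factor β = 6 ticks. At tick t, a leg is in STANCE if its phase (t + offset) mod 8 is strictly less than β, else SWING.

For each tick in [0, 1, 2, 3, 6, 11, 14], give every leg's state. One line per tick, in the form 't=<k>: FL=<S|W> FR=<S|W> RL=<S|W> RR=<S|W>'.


t=0: FL=S FR=S RL=W RR=S
t=1: FL=W FR=S RL=S RR=S
t=2: FL=W FR=S RL=S RR=S
t=3: FL=S FR=S RL=S RR=W
t=6: FL=S FR=W RL=S RR=S
t=11: FL=S FR=S RL=S RR=W
t=14: FL=S FR=W RL=S RR=S

t=0: phase=(5,1,7,3) vs β=6 → FL=S FR=S RL=W RR=S
t=1: phase=(6,2,0,4) vs β=6 → FL=W FR=S RL=S RR=S
t=2: phase=(7,3,1,5) vs β=6 → FL=W FR=S RL=S RR=S
t=3: phase=(0,4,2,6) vs β=6 → FL=S FR=S RL=S RR=W
t=6: phase=(3,7,5,1) vs β=6 → FL=S FR=W RL=S RR=S
t=11: phase=(0,4,2,6) vs β=6 → FL=S FR=S RL=S RR=W
t=14: phase=(3,7,5,1) vs β=6 → FL=S FR=W RL=S RR=S


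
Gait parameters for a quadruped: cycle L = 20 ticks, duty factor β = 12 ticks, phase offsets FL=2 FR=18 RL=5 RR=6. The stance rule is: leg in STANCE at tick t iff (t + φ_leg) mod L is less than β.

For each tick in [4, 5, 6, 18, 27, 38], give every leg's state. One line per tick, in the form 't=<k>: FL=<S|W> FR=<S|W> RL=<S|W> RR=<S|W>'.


t=4: FL=S FR=S RL=S RR=S
t=5: FL=S FR=S RL=S RR=S
t=6: FL=S FR=S RL=S RR=W
t=18: FL=S FR=W RL=S RR=S
t=27: FL=S FR=S RL=W RR=W
t=38: FL=S FR=W RL=S RR=S

t=4: phase=(6,2,9,10) vs β=12 → FL=S FR=S RL=S RR=S
t=5: phase=(7,3,10,11) vs β=12 → FL=S FR=S RL=S RR=S
t=6: phase=(8,4,11,12) vs β=12 → FL=S FR=S RL=S RR=W
t=18: phase=(0,16,3,4) vs β=12 → FL=S FR=W RL=S RR=S
t=27: phase=(9,5,12,13) vs β=12 → FL=S FR=S RL=W RR=W
t=38: phase=(0,16,3,4) vs β=12 → FL=S FR=W RL=S RR=S


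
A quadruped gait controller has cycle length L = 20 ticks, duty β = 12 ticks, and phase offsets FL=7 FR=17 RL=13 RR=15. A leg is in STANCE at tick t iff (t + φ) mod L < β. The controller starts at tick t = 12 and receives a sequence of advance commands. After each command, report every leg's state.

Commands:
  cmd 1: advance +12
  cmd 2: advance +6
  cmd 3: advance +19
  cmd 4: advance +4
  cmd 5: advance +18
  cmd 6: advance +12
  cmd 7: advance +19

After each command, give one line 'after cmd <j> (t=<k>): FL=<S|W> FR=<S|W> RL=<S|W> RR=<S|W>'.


start t=12: FL=W FR=S RL=S RR=S
cmd 1: advance +12 → t=24, phase=(11,1,17,19) → FL=S FR=S RL=W RR=W
cmd 2: advance +6 → t=30, phase=(17,7,3,5) → FL=W FR=S RL=S RR=S
cmd 3: advance +19 → t=49, phase=(16,6,2,4) → FL=W FR=S RL=S RR=S
cmd 4: advance +4 → t=53, phase=(0,10,6,8) → FL=S FR=S RL=S RR=S
cmd 5: advance +18 → t=71, phase=(18,8,4,6) → FL=W FR=S RL=S RR=S
cmd 6: advance +12 → t=83, phase=(10,0,16,18) → FL=S FR=S RL=W RR=W
cmd 7: advance +19 → t=102, phase=(9,19,15,17) → FL=S FR=W RL=W RR=W

after cmd 1 (t=24): FL=S FR=S RL=W RR=W
after cmd 2 (t=30): FL=W FR=S RL=S RR=S
after cmd 3 (t=49): FL=W FR=S RL=S RR=S
after cmd 4 (t=53): FL=S FR=S RL=S RR=S
after cmd 5 (t=71): FL=W FR=S RL=S RR=S
after cmd 6 (t=83): FL=S FR=S RL=W RR=W
after cmd 7 (t=102): FL=S FR=W RL=W RR=W


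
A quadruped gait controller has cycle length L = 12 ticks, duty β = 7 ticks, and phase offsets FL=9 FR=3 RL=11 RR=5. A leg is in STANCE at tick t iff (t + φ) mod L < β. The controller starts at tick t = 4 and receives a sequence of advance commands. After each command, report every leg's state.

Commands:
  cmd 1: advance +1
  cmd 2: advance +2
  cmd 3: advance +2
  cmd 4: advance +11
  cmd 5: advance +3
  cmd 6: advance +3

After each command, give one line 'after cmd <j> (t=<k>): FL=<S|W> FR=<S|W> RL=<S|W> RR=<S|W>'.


after cmd 1 (t=5): FL=S FR=W RL=S RR=W
after cmd 2 (t=7): FL=S FR=W RL=S RR=S
after cmd 3 (t=9): FL=S FR=S RL=W RR=S
after cmd 4 (t=20): FL=S FR=W RL=W RR=S
after cmd 5 (t=23): FL=W FR=S RL=W RR=S
after cmd 6 (t=26): FL=W FR=S RL=S RR=W

start t=4: FL=S FR=W RL=S RR=W
cmd 1: advance +1 → t=5, phase=(2,8,4,10) → FL=S FR=W RL=S RR=W
cmd 2: advance +2 → t=7, phase=(4,10,6,0) → FL=S FR=W RL=S RR=S
cmd 3: advance +2 → t=9, phase=(6,0,8,2) → FL=S FR=S RL=W RR=S
cmd 4: advance +11 → t=20, phase=(5,11,7,1) → FL=S FR=W RL=W RR=S
cmd 5: advance +3 → t=23, phase=(8,2,10,4) → FL=W FR=S RL=W RR=S
cmd 6: advance +3 → t=26, phase=(11,5,1,7) → FL=W FR=S RL=S RR=W


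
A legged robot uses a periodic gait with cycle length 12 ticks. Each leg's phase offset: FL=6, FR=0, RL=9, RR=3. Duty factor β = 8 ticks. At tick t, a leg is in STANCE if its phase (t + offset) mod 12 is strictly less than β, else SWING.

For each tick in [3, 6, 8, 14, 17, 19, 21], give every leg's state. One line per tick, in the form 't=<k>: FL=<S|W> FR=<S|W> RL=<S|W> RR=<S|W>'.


t=3: phase=(9,3,0,6) vs β=8 → FL=W FR=S RL=S RR=S
t=6: phase=(0,6,3,9) vs β=8 → FL=S FR=S RL=S RR=W
t=8: phase=(2,8,5,11) vs β=8 → FL=S FR=W RL=S RR=W
t=14: phase=(8,2,11,5) vs β=8 → FL=W FR=S RL=W RR=S
t=17: phase=(11,5,2,8) vs β=8 → FL=W FR=S RL=S RR=W
t=19: phase=(1,7,4,10) vs β=8 → FL=S FR=S RL=S RR=W
t=21: phase=(3,9,6,0) vs β=8 → FL=S FR=W RL=S RR=S

t=3: FL=W FR=S RL=S RR=S
t=6: FL=S FR=S RL=S RR=W
t=8: FL=S FR=W RL=S RR=W
t=14: FL=W FR=S RL=W RR=S
t=17: FL=W FR=S RL=S RR=W
t=19: FL=S FR=S RL=S RR=W
t=21: FL=S FR=W RL=S RR=S


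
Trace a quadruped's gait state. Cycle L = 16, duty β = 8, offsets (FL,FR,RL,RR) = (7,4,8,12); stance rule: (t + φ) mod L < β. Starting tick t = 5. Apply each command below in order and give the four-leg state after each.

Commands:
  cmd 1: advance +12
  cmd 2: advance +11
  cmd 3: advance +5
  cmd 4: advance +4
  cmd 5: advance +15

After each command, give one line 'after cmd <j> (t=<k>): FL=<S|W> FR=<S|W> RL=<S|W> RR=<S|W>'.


start t=5: FL=W FR=W RL=W RR=S
cmd 1: advance +12 → t=17, phase=(8,5,9,13) → FL=W FR=S RL=W RR=W
cmd 2: advance +11 → t=28, phase=(3,0,4,8) → FL=S FR=S RL=S RR=W
cmd 3: advance +5 → t=33, phase=(8,5,9,13) → FL=W FR=S RL=W RR=W
cmd 4: advance +4 → t=37, phase=(12,9,13,1) → FL=W FR=W RL=W RR=S
cmd 5: advance +15 → t=52, phase=(11,8,12,0) → FL=W FR=W RL=W RR=S

after cmd 1 (t=17): FL=W FR=S RL=W RR=W
after cmd 2 (t=28): FL=S FR=S RL=S RR=W
after cmd 3 (t=33): FL=W FR=S RL=W RR=W
after cmd 4 (t=37): FL=W FR=W RL=W RR=S
after cmd 5 (t=52): FL=W FR=W RL=W RR=S


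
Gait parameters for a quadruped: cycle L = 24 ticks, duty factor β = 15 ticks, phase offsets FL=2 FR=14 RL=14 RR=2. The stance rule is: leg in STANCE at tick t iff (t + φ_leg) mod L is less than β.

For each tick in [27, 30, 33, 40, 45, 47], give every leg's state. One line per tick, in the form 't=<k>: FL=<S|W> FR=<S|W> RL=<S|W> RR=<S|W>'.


t=27: phase=(5,17,17,5) vs β=15 → FL=S FR=W RL=W RR=S
t=30: phase=(8,20,20,8) vs β=15 → FL=S FR=W RL=W RR=S
t=33: phase=(11,23,23,11) vs β=15 → FL=S FR=W RL=W RR=S
t=40: phase=(18,6,6,18) vs β=15 → FL=W FR=S RL=S RR=W
t=45: phase=(23,11,11,23) vs β=15 → FL=W FR=S RL=S RR=W
t=47: phase=(1,13,13,1) vs β=15 → FL=S FR=S RL=S RR=S

t=27: FL=S FR=W RL=W RR=S
t=30: FL=S FR=W RL=W RR=S
t=33: FL=S FR=W RL=W RR=S
t=40: FL=W FR=S RL=S RR=W
t=45: FL=W FR=S RL=S RR=W
t=47: FL=S FR=S RL=S RR=S


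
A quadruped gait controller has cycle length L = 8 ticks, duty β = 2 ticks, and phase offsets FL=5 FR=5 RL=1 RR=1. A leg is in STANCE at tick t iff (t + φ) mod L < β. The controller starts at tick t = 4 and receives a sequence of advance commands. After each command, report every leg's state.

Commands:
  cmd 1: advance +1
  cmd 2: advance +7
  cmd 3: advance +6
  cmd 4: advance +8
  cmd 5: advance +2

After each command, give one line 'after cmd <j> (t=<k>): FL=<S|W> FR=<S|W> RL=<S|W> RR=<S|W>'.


start t=4: FL=S FR=S RL=W RR=W
cmd 1: advance +1 → t=5, phase=(2,2,6,6) → FL=W FR=W RL=W RR=W
cmd 2: advance +7 → t=12, phase=(1,1,5,5) → FL=S FR=S RL=W RR=W
cmd 3: advance +6 → t=18, phase=(7,7,3,3) → FL=W FR=W RL=W RR=W
cmd 4: advance +8 → t=26, phase=(7,7,3,3) → FL=W FR=W RL=W RR=W
cmd 5: advance +2 → t=28, phase=(1,1,5,5) → FL=S FR=S RL=W RR=W

after cmd 1 (t=5): FL=W FR=W RL=W RR=W
after cmd 2 (t=12): FL=S FR=S RL=W RR=W
after cmd 3 (t=18): FL=W FR=W RL=W RR=W
after cmd 4 (t=26): FL=W FR=W RL=W RR=W
after cmd 5 (t=28): FL=S FR=S RL=W RR=W


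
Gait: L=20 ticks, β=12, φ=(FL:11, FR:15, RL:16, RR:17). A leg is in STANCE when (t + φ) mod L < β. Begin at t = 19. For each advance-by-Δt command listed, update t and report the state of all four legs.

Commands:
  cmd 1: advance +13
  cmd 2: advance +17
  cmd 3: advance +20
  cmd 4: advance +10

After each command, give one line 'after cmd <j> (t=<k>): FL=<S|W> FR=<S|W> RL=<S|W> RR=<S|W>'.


start t=19: FL=S FR=W RL=W RR=W
cmd 1: advance +13 → t=32, phase=(3,7,8,9) → FL=S FR=S RL=S RR=S
cmd 2: advance +17 → t=49, phase=(0,4,5,6) → FL=S FR=S RL=S RR=S
cmd 3: advance +20 → t=69, phase=(0,4,5,6) → FL=S FR=S RL=S RR=S
cmd 4: advance +10 → t=79, phase=(10,14,15,16) → FL=S FR=W RL=W RR=W

after cmd 1 (t=32): FL=S FR=S RL=S RR=S
after cmd 2 (t=49): FL=S FR=S RL=S RR=S
after cmd 3 (t=69): FL=S FR=S RL=S RR=S
after cmd 4 (t=79): FL=S FR=W RL=W RR=W


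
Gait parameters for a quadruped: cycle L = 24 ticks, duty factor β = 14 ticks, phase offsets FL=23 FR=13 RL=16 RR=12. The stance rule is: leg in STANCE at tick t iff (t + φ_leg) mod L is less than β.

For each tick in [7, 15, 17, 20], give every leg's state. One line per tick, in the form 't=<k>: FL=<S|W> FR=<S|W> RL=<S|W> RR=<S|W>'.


t=7: FL=S FR=W RL=W RR=W
t=15: FL=W FR=S RL=S RR=S
t=17: FL=W FR=S RL=S RR=S
t=20: FL=W FR=S RL=S RR=S

t=7: phase=(6,20,23,19) vs β=14 → FL=S FR=W RL=W RR=W
t=15: phase=(14,4,7,3) vs β=14 → FL=W FR=S RL=S RR=S
t=17: phase=(16,6,9,5) vs β=14 → FL=W FR=S RL=S RR=S
t=20: phase=(19,9,12,8) vs β=14 → FL=W FR=S RL=S RR=S


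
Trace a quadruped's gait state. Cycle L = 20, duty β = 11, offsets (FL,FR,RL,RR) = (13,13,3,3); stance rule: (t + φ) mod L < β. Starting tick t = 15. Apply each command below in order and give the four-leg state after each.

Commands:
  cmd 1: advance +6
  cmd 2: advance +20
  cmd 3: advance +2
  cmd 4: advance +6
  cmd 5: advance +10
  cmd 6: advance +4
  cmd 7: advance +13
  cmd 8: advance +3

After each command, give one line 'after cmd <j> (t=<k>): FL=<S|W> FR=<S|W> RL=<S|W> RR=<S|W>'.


start t=15: FL=S FR=S RL=W RR=W
cmd 1: advance +6 → t=21, phase=(14,14,4,4) → FL=W FR=W RL=S RR=S
cmd 2: advance +20 → t=41, phase=(14,14,4,4) → FL=W FR=W RL=S RR=S
cmd 3: advance +2 → t=43, phase=(16,16,6,6) → FL=W FR=W RL=S RR=S
cmd 4: advance +6 → t=49, phase=(2,2,12,12) → FL=S FR=S RL=W RR=W
cmd 5: advance +10 → t=59, phase=(12,12,2,2) → FL=W FR=W RL=S RR=S
cmd 6: advance +4 → t=63, phase=(16,16,6,6) → FL=W FR=W RL=S RR=S
cmd 7: advance +13 → t=76, phase=(9,9,19,19) → FL=S FR=S RL=W RR=W
cmd 8: advance +3 → t=79, phase=(12,12,2,2) → FL=W FR=W RL=S RR=S

after cmd 1 (t=21): FL=W FR=W RL=S RR=S
after cmd 2 (t=41): FL=W FR=W RL=S RR=S
after cmd 3 (t=43): FL=W FR=W RL=S RR=S
after cmd 4 (t=49): FL=S FR=S RL=W RR=W
after cmd 5 (t=59): FL=W FR=W RL=S RR=S
after cmd 6 (t=63): FL=W FR=W RL=S RR=S
after cmd 7 (t=76): FL=S FR=S RL=W RR=W
after cmd 8 (t=79): FL=W FR=W RL=S RR=S


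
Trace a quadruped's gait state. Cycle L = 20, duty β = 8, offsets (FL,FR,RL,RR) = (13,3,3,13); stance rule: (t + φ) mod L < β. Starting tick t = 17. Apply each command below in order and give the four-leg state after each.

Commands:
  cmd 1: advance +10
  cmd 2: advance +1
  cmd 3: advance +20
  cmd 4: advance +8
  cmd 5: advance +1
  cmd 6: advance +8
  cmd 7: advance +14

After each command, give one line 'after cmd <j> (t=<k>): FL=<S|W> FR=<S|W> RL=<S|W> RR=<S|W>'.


after cmd 1 (t=27): FL=S FR=W RL=W RR=S
after cmd 2 (t=28): FL=S FR=W RL=W RR=S
after cmd 3 (t=48): FL=S FR=W RL=W RR=S
after cmd 4 (t=56): FL=W FR=W RL=W RR=W
after cmd 5 (t=57): FL=W FR=S RL=S RR=W
after cmd 6 (t=65): FL=W FR=W RL=W RR=W
after cmd 7 (t=79): FL=W FR=S RL=S RR=W

start t=17: FL=W FR=S RL=S RR=W
cmd 1: advance +10 → t=27, phase=(0,10,10,0) → FL=S FR=W RL=W RR=S
cmd 2: advance +1 → t=28, phase=(1,11,11,1) → FL=S FR=W RL=W RR=S
cmd 3: advance +20 → t=48, phase=(1,11,11,1) → FL=S FR=W RL=W RR=S
cmd 4: advance +8 → t=56, phase=(9,19,19,9) → FL=W FR=W RL=W RR=W
cmd 5: advance +1 → t=57, phase=(10,0,0,10) → FL=W FR=S RL=S RR=W
cmd 6: advance +8 → t=65, phase=(18,8,8,18) → FL=W FR=W RL=W RR=W
cmd 7: advance +14 → t=79, phase=(12,2,2,12) → FL=W FR=S RL=S RR=W


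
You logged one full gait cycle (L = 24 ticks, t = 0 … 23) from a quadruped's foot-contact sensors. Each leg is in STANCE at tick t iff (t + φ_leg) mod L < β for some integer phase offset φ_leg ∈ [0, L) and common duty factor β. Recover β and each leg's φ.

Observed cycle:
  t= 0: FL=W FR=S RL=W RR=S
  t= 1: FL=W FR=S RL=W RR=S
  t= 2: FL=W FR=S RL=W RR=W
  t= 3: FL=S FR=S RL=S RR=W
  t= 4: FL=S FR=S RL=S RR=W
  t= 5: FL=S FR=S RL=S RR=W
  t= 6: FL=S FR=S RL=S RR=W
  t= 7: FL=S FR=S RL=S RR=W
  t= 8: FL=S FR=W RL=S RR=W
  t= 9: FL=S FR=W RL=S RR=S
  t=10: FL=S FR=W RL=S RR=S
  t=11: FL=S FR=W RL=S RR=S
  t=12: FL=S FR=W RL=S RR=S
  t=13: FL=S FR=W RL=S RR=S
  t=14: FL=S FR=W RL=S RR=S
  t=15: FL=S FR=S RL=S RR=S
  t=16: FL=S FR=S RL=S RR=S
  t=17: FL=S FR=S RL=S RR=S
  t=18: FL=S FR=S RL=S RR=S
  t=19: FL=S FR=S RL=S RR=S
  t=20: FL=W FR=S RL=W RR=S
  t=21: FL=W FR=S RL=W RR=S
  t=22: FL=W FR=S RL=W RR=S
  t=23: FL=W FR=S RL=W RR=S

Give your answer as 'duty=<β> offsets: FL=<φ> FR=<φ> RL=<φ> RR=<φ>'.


duty=17 offsets: FL=21 FR=9 RL=21 RR=15

duty β = stance ticks per leg = 17
FL: stance ticks = 17; W→S at t=3 → φ=21
FR: stance ticks = 17; W→S at t=15 → φ=9
RL: stance ticks = 17; W→S at t=3 → φ=21
RR: stance ticks = 17; W→S at t=9 → φ=15


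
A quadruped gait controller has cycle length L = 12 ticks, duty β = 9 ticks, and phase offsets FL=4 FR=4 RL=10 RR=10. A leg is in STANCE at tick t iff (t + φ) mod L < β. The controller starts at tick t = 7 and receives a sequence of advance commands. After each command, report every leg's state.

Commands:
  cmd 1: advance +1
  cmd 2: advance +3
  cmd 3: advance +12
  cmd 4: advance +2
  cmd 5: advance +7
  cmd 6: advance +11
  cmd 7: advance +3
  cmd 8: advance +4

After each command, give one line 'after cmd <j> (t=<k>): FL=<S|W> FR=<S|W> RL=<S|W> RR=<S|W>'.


after cmd 1 (t=8): FL=S FR=S RL=S RR=S
after cmd 2 (t=11): FL=S FR=S RL=W RR=W
after cmd 3 (t=23): FL=S FR=S RL=W RR=W
after cmd 4 (t=25): FL=S FR=S RL=W RR=W
after cmd 5 (t=32): FL=S FR=S RL=S RR=S
after cmd 6 (t=43): FL=W FR=W RL=S RR=S
after cmd 7 (t=46): FL=S FR=S RL=S RR=S
after cmd 8 (t=50): FL=S FR=S RL=S RR=S

start t=7: FL=W FR=W RL=S RR=S
cmd 1: advance +1 → t=8, phase=(0,0,6,6) → FL=S FR=S RL=S RR=S
cmd 2: advance +3 → t=11, phase=(3,3,9,9) → FL=S FR=S RL=W RR=W
cmd 3: advance +12 → t=23, phase=(3,3,9,9) → FL=S FR=S RL=W RR=W
cmd 4: advance +2 → t=25, phase=(5,5,11,11) → FL=S FR=S RL=W RR=W
cmd 5: advance +7 → t=32, phase=(0,0,6,6) → FL=S FR=S RL=S RR=S
cmd 6: advance +11 → t=43, phase=(11,11,5,5) → FL=W FR=W RL=S RR=S
cmd 7: advance +3 → t=46, phase=(2,2,8,8) → FL=S FR=S RL=S RR=S
cmd 8: advance +4 → t=50, phase=(6,6,0,0) → FL=S FR=S RL=S RR=S


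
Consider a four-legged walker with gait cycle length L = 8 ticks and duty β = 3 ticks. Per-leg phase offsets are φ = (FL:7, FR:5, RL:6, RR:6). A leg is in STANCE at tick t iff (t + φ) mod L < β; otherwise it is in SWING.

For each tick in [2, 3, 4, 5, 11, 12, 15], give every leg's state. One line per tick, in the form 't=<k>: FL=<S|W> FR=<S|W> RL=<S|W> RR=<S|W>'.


t=2: phase=(1,7,0,0) vs β=3 → FL=S FR=W RL=S RR=S
t=3: phase=(2,0,1,1) vs β=3 → FL=S FR=S RL=S RR=S
t=4: phase=(3,1,2,2) vs β=3 → FL=W FR=S RL=S RR=S
t=5: phase=(4,2,3,3) vs β=3 → FL=W FR=S RL=W RR=W
t=11: phase=(2,0,1,1) vs β=3 → FL=S FR=S RL=S RR=S
t=12: phase=(3,1,2,2) vs β=3 → FL=W FR=S RL=S RR=S
t=15: phase=(6,4,5,5) vs β=3 → FL=W FR=W RL=W RR=W

t=2: FL=S FR=W RL=S RR=S
t=3: FL=S FR=S RL=S RR=S
t=4: FL=W FR=S RL=S RR=S
t=5: FL=W FR=S RL=W RR=W
t=11: FL=S FR=S RL=S RR=S
t=12: FL=W FR=S RL=S RR=S
t=15: FL=W FR=W RL=W RR=W


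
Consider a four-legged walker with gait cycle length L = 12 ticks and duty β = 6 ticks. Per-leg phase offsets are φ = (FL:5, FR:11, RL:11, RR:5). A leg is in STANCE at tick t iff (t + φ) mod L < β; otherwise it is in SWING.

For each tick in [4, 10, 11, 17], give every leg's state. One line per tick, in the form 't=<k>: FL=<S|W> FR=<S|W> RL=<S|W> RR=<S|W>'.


t=4: FL=W FR=S RL=S RR=W
t=10: FL=S FR=W RL=W RR=S
t=11: FL=S FR=W RL=W RR=S
t=17: FL=W FR=S RL=S RR=W

t=4: phase=(9,3,3,9) vs β=6 → FL=W FR=S RL=S RR=W
t=10: phase=(3,9,9,3) vs β=6 → FL=S FR=W RL=W RR=S
t=11: phase=(4,10,10,4) vs β=6 → FL=S FR=W RL=W RR=S
t=17: phase=(10,4,4,10) vs β=6 → FL=W FR=S RL=S RR=W


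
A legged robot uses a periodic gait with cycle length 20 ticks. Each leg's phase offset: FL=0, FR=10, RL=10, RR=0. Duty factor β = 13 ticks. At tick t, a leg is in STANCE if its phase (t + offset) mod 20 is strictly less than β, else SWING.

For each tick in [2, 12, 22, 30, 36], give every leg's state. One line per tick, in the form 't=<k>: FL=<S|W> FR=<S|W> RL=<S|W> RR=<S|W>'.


t=2: phase=(2,12,12,2) vs β=13 → FL=S FR=S RL=S RR=S
t=12: phase=(12,2,2,12) vs β=13 → FL=S FR=S RL=S RR=S
t=22: phase=(2,12,12,2) vs β=13 → FL=S FR=S RL=S RR=S
t=30: phase=(10,0,0,10) vs β=13 → FL=S FR=S RL=S RR=S
t=36: phase=(16,6,6,16) vs β=13 → FL=W FR=S RL=S RR=W

t=2: FL=S FR=S RL=S RR=S
t=12: FL=S FR=S RL=S RR=S
t=22: FL=S FR=S RL=S RR=S
t=30: FL=S FR=S RL=S RR=S
t=36: FL=W FR=S RL=S RR=W


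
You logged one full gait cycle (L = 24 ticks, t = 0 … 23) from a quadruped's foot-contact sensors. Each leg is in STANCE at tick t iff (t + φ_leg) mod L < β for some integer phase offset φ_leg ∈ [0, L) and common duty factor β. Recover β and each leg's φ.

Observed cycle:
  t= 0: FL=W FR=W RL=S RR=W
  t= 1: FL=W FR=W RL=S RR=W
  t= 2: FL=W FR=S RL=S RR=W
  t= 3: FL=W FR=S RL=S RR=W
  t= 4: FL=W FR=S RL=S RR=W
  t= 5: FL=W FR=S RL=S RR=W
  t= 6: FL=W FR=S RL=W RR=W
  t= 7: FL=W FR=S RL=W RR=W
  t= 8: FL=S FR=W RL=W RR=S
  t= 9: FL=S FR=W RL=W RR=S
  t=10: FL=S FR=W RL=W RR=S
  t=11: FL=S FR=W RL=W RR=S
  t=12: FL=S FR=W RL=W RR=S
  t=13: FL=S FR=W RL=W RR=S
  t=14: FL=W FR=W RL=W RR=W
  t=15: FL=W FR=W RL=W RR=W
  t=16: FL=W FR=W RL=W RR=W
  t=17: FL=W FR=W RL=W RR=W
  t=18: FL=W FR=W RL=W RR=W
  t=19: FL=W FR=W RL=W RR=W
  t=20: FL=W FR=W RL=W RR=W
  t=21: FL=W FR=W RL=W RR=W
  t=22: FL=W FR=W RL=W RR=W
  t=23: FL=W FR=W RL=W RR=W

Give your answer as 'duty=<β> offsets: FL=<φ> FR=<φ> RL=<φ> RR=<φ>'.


duty β = stance ticks per leg = 6
FL: stance ticks = 6; W→S at t=8 → φ=16
FR: stance ticks = 6; W→S at t=2 → φ=22
RL: stance ticks = 6; W→S at t=0 → φ=0
RR: stance ticks = 6; W→S at t=8 → φ=16

duty=6 offsets: FL=16 FR=22 RL=0 RR=16


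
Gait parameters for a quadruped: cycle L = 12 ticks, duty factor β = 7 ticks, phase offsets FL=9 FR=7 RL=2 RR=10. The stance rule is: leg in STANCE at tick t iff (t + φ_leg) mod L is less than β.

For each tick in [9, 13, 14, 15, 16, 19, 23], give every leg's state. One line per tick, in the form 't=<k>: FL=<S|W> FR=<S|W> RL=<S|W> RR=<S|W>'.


t=9: phase=(6,4,11,7) vs β=7 → FL=S FR=S RL=W RR=W
t=13: phase=(10,8,3,11) vs β=7 → FL=W FR=W RL=S RR=W
t=14: phase=(11,9,4,0) vs β=7 → FL=W FR=W RL=S RR=S
t=15: phase=(0,10,5,1) vs β=7 → FL=S FR=W RL=S RR=S
t=16: phase=(1,11,6,2) vs β=7 → FL=S FR=W RL=S RR=S
t=19: phase=(4,2,9,5) vs β=7 → FL=S FR=S RL=W RR=S
t=23: phase=(8,6,1,9) vs β=7 → FL=W FR=S RL=S RR=W

t=9: FL=S FR=S RL=W RR=W
t=13: FL=W FR=W RL=S RR=W
t=14: FL=W FR=W RL=S RR=S
t=15: FL=S FR=W RL=S RR=S
t=16: FL=S FR=W RL=S RR=S
t=19: FL=S FR=S RL=W RR=S
t=23: FL=W FR=S RL=S RR=W


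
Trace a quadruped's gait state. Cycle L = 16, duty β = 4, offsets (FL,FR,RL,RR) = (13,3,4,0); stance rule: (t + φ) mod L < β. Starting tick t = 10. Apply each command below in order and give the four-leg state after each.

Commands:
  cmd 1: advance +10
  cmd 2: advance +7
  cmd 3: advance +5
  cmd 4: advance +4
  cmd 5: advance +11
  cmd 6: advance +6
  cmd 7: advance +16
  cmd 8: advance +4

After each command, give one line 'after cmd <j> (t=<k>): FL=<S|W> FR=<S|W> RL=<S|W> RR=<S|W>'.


after cmd 1 (t=20): FL=S FR=W RL=W RR=W
after cmd 2 (t=27): FL=W FR=W RL=W RR=W
after cmd 3 (t=32): FL=W FR=S RL=W RR=S
after cmd 4 (t=36): FL=S FR=W RL=W RR=W
after cmd 5 (t=47): FL=W FR=S RL=S RR=W
after cmd 6 (t=53): FL=S FR=W RL=W RR=W
after cmd 7 (t=69): FL=S FR=W RL=W RR=W
after cmd 8 (t=73): FL=W FR=W RL=W RR=W

start t=10: FL=W FR=W RL=W RR=W
cmd 1: advance +10 → t=20, phase=(1,7,8,4) → FL=S FR=W RL=W RR=W
cmd 2: advance +7 → t=27, phase=(8,14,15,11) → FL=W FR=W RL=W RR=W
cmd 3: advance +5 → t=32, phase=(13,3,4,0) → FL=W FR=S RL=W RR=S
cmd 4: advance +4 → t=36, phase=(1,7,8,4) → FL=S FR=W RL=W RR=W
cmd 5: advance +11 → t=47, phase=(12,2,3,15) → FL=W FR=S RL=S RR=W
cmd 6: advance +6 → t=53, phase=(2,8,9,5) → FL=S FR=W RL=W RR=W
cmd 7: advance +16 → t=69, phase=(2,8,9,5) → FL=S FR=W RL=W RR=W
cmd 8: advance +4 → t=73, phase=(6,12,13,9) → FL=W FR=W RL=W RR=W


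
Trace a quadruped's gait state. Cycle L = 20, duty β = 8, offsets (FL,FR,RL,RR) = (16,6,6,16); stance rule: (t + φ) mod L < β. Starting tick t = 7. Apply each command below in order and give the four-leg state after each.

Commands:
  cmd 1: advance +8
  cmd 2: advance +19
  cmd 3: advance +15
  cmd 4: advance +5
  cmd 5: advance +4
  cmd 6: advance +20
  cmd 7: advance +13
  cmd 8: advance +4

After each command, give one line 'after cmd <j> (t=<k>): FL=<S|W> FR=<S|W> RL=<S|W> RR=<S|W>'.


after cmd 1 (t=15): FL=W FR=S RL=S RR=W
after cmd 2 (t=34): FL=W FR=S RL=S RR=W
after cmd 3 (t=49): FL=S FR=W RL=W RR=S
after cmd 4 (t=54): FL=W FR=S RL=S RR=W
after cmd 5 (t=58): FL=W FR=S RL=S RR=W
after cmd 6 (t=78): FL=W FR=S RL=S RR=W
after cmd 7 (t=91): FL=S FR=W RL=W RR=S
after cmd 8 (t=95): FL=W FR=S RL=S RR=W

start t=7: FL=S FR=W RL=W RR=S
cmd 1: advance +8 → t=15, phase=(11,1,1,11) → FL=W FR=S RL=S RR=W
cmd 2: advance +19 → t=34, phase=(10,0,0,10) → FL=W FR=S RL=S RR=W
cmd 3: advance +15 → t=49, phase=(5,15,15,5) → FL=S FR=W RL=W RR=S
cmd 4: advance +5 → t=54, phase=(10,0,0,10) → FL=W FR=S RL=S RR=W
cmd 5: advance +4 → t=58, phase=(14,4,4,14) → FL=W FR=S RL=S RR=W
cmd 6: advance +20 → t=78, phase=(14,4,4,14) → FL=W FR=S RL=S RR=W
cmd 7: advance +13 → t=91, phase=(7,17,17,7) → FL=S FR=W RL=W RR=S
cmd 8: advance +4 → t=95, phase=(11,1,1,11) → FL=W FR=S RL=S RR=W


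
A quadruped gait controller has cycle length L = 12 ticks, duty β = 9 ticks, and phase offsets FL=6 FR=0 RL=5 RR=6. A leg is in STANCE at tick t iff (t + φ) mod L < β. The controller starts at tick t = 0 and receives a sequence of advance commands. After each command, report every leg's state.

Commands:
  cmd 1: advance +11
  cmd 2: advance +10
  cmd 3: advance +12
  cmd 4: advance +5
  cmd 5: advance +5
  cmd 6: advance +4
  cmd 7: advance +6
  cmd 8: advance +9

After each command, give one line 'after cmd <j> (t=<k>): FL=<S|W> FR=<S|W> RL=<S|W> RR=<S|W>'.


after cmd 1 (t=11): FL=S FR=W RL=S RR=S
after cmd 2 (t=21): FL=S FR=W RL=S RR=S
after cmd 3 (t=33): FL=S FR=W RL=S RR=S
after cmd 4 (t=38): FL=S FR=S RL=S RR=S
after cmd 5 (t=43): FL=S FR=S RL=S RR=S
after cmd 6 (t=47): FL=S FR=W RL=S RR=S
after cmd 7 (t=53): FL=W FR=S RL=W RR=W
after cmd 8 (t=62): FL=S FR=S RL=S RR=S

start t=0: FL=S FR=S RL=S RR=S
cmd 1: advance +11 → t=11, phase=(5,11,4,5) → FL=S FR=W RL=S RR=S
cmd 2: advance +10 → t=21, phase=(3,9,2,3) → FL=S FR=W RL=S RR=S
cmd 3: advance +12 → t=33, phase=(3,9,2,3) → FL=S FR=W RL=S RR=S
cmd 4: advance +5 → t=38, phase=(8,2,7,8) → FL=S FR=S RL=S RR=S
cmd 5: advance +5 → t=43, phase=(1,7,0,1) → FL=S FR=S RL=S RR=S
cmd 6: advance +4 → t=47, phase=(5,11,4,5) → FL=S FR=W RL=S RR=S
cmd 7: advance +6 → t=53, phase=(11,5,10,11) → FL=W FR=S RL=W RR=W
cmd 8: advance +9 → t=62, phase=(8,2,7,8) → FL=S FR=S RL=S RR=S


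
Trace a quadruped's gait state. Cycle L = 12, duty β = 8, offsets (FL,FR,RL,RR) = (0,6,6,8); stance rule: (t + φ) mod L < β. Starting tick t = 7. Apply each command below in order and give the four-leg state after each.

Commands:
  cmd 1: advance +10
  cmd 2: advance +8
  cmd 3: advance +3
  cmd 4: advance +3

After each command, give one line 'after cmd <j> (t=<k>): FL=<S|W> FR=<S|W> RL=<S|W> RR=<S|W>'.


start t=7: FL=S FR=S RL=S RR=S
cmd 1: advance +10 → t=17, phase=(5,11,11,1) → FL=S FR=W RL=W RR=S
cmd 2: advance +8 → t=25, phase=(1,7,7,9) → FL=S FR=S RL=S RR=W
cmd 3: advance +3 → t=28, phase=(4,10,10,0) → FL=S FR=W RL=W RR=S
cmd 4: advance +3 → t=31, phase=(7,1,1,3) → FL=S FR=S RL=S RR=S

after cmd 1 (t=17): FL=S FR=W RL=W RR=S
after cmd 2 (t=25): FL=S FR=S RL=S RR=W
after cmd 3 (t=28): FL=S FR=W RL=W RR=S
after cmd 4 (t=31): FL=S FR=S RL=S RR=S


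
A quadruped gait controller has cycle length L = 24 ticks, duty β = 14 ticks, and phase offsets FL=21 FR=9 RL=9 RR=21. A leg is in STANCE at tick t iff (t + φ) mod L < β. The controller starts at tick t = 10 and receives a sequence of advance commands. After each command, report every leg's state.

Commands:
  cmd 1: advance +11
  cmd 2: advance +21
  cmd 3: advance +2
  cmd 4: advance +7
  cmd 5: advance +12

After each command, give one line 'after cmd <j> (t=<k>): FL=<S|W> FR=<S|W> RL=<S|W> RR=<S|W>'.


after cmd 1 (t=21): FL=W FR=S RL=S RR=W
after cmd 2 (t=42): FL=W FR=S RL=S RR=W
after cmd 3 (t=44): FL=W FR=S RL=S RR=W
after cmd 4 (t=51): FL=S FR=S RL=S RR=S
after cmd 5 (t=63): FL=S FR=S RL=S RR=S

start t=10: FL=S FR=W RL=W RR=S
cmd 1: advance +11 → t=21, phase=(18,6,6,18) → FL=W FR=S RL=S RR=W
cmd 2: advance +21 → t=42, phase=(15,3,3,15) → FL=W FR=S RL=S RR=W
cmd 3: advance +2 → t=44, phase=(17,5,5,17) → FL=W FR=S RL=S RR=W
cmd 4: advance +7 → t=51, phase=(0,12,12,0) → FL=S FR=S RL=S RR=S
cmd 5: advance +12 → t=63, phase=(12,0,0,12) → FL=S FR=S RL=S RR=S


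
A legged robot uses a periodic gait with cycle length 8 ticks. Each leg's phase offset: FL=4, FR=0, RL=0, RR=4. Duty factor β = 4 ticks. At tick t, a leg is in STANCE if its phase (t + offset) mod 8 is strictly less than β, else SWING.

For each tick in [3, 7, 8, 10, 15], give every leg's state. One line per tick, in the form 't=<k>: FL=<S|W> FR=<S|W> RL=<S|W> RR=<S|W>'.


t=3: phase=(7,3,3,7) vs β=4 → FL=W FR=S RL=S RR=W
t=7: phase=(3,7,7,3) vs β=4 → FL=S FR=W RL=W RR=S
t=8: phase=(4,0,0,4) vs β=4 → FL=W FR=S RL=S RR=W
t=10: phase=(6,2,2,6) vs β=4 → FL=W FR=S RL=S RR=W
t=15: phase=(3,7,7,3) vs β=4 → FL=S FR=W RL=W RR=S

t=3: FL=W FR=S RL=S RR=W
t=7: FL=S FR=W RL=W RR=S
t=8: FL=W FR=S RL=S RR=W
t=10: FL=W FR=S RL=S RR=W
t=15: FL=S FR=W RL=W RR=S


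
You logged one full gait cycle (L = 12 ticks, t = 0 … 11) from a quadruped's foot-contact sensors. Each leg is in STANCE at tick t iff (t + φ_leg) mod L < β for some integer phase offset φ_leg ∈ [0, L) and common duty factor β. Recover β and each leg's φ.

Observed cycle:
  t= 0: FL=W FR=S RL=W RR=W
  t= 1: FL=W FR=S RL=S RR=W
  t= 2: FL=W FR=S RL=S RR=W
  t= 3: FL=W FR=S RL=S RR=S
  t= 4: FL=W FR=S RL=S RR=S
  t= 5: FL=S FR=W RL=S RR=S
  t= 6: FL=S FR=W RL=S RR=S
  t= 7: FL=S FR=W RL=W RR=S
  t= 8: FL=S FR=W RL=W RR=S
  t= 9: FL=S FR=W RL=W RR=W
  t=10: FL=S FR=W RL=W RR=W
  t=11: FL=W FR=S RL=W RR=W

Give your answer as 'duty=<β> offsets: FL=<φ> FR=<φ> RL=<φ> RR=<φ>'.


duty=6 offsets: FL=7 FR=1 RL=11 RR=9

duty β = stance ticks per leg = 6
FL: stance ticks = 6; W→S at t=5 → φ=7
FR: stance ticks = 6; W→S at t=11 → φ=1
RL: stance ticks = 6; W→S at t=1 → φ=11
RR: stance ticks = 6; W→S at t=3 → φ=9


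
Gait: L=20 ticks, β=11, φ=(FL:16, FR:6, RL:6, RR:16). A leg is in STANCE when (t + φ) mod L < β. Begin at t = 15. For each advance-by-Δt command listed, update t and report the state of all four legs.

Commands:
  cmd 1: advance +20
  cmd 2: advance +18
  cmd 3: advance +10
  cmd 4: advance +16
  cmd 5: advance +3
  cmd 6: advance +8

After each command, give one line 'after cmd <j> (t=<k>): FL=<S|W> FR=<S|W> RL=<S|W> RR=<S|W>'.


start t=15: FL=W FR=S RL=S RR=W
cmd 1: advance +20 → t=35, phase=(11,1,1,11) → FL=W FR=S RL=S RR=W
cmd 2: advance +18 → t=53, phase=(9,19,19,9) → FL=S FR=W RL=W RR=S
cmd 3: advance +10 → t=63, phase=(19,9,9,19) → FL=W FR=S RL=S RR=W
cmd 4: advance +16 → t=79, phase=(15,5,5,15) → FL=W FR=S RL=S RR=W
cmd 5: advance +3 → t=82, phase=(18,8,8,18) → FL=W FR=S RL=S RR=W
cmd 6: advance +8 → t=90, phase=(6,16,16,6) → FL=S FR=W RL=W RR=S

after cmd 1 (t=35): FL=W FR=S RL=S RR=W
after cmd 2 (t=53): FL=S FR=W RL=W RR=S
after cmd 3 (t=63): FL=W FR=S RL=S RR=W
after cmd 4 (t=79): FL=W FR=S RL=S RR=W
after cmd 5 (t=82): FL=W FR=S RL=S RR=W
after cmd 6 (t=90): FL=S FR=W RL=W RR=S


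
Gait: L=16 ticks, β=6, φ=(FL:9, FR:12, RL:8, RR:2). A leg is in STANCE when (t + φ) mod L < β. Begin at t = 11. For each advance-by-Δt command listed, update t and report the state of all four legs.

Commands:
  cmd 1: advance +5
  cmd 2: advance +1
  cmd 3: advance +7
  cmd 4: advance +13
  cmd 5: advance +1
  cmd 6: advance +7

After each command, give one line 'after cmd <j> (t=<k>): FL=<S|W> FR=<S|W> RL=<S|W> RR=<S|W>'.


start t=11: FL=S FR=W RL=S RR=W
cmd 1: advance +5 → t=16, phase=(9,12,8,2) → FL=W FR=W RL=W RR=S
cmd 2: advance +1 → t=17, phase=(10,13,9,3) → FL=W FR=W RL=W RR=S
cmd 3: advance +7 → t=24, phase=(1,4,0,10) → FL=S FR=S RL=S RR=W
cmd 4: advance +13 → t=37, phase=(14,1,13,7) → FL=W FR=S RL=W RR=W
cmd 5: advance +1 → t=38, phase=(15,2,14,8) → FL=W FR=S RL=W RR=W
cmd 6: advance +7 → t=45, phase=(6,9,5,15) → FL=W FR=W RL=S RR=W

after cmd 1 (t=16): FL=W FR=W RL=W RR=S
after cmd 2 (t=17): FL=W FR=W RL=W RR=S
after cmd 3 (t=24): FL=S FR=S RL=S RR=W
after cmd 4 (t=37): FL=W FR=S RL=W RR=W
after cmd 5 (t=38): FL=W FR=S RL=W RR=W
after cmd 6 (t=45): FL=W FR=W RL=S RR=W


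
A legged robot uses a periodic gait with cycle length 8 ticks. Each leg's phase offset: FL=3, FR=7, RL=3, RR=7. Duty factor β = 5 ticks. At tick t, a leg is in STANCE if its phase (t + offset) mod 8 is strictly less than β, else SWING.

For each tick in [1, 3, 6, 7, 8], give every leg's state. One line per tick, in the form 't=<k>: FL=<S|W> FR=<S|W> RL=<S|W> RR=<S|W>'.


t=1: FL=S FR=S RL=S RR=S
t=3: FL=W FR=S RL=W RR=S
t=6: FL=S FR=W RL=S RR=W
t=7: FL=S FR=W RL=S RR=W
t=8: FL=S FR=W RL=S RR=W

t=1: phase=(4,0,4,0) vs β=5 → FL=S FR=S RL=S RR=S
t=3: phase=(6,2,6,2) vs β=5 → FL=W FR=S RL=W RR=S
t=6: phase=(1,5,1,5) vs β=5 → FL=S FR=W RL=S RR=W
t=7: phase=(2,6,2,6) vs β=5 → FL=S FR=W RL=S RR=W
t=8: phase=(3,7,3,7) vs β=5 → FL=S FR=W RL=S RR=W


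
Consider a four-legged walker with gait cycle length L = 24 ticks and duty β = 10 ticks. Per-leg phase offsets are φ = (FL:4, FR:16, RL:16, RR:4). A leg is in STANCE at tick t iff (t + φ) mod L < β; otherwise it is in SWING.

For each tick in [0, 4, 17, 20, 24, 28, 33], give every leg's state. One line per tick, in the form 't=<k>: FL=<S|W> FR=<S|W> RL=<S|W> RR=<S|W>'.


t=0: FL=S FR=W RL=W RR=S
t=4: FL=S FR=W RL=W RR=S
t=17: FL=W FR=S RL=S RR=W
t=20: FL=S FR=W RL=W RR=S
t=24: FL=S FR=W RL=W RR=S
t=28: FL=S FR=W RL=W RR=S
t=33: FL=W FR=S RL=S RR=W

t=0: phase=(4,16,16,4) vs β=10 → FL=S FR=W RL=W RR=S
t=4: phase=(8,20,20,8) vs β=10 → FL=S FR=W RL=W RR=S
t=17: phase=(21,9,9,21) vs β=10 → FL=W FR=S RL=S RR=W
t=20: phase=(0,12,12,0) vs β=10 → FL=S FR=W RL=W RR=S
t=24: phase=(4,16,16,4) vs β=10 → FL=S FR=W RL=W RR=S
t=28: phase=(8,20,20,8) vs β=10 → FL=S FR=W RL=W RR=S
t=33: phase=(13,1,1,13) vs β=10 → FL=W FR=S RL=S RR=W


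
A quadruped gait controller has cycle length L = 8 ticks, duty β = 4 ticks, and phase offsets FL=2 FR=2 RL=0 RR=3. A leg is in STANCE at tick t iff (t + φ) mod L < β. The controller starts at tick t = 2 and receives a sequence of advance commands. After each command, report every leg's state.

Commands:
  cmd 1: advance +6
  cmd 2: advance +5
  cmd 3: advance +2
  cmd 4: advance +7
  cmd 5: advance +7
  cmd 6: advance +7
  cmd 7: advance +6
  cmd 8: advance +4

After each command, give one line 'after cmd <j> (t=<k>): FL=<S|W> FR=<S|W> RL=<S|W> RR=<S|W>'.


start t=2: FL=W FR=W RL=S RR=W
cmd 1: advance +6 → t=8, phase=(2,2,0,3) → FL=S FR=S RL=S RR=S
cmd 2: advance +5 → t=13, phase=(7,7,5,0) → FL=W FR=W RL=W RR=S
cmd 3: advance +2 → t=15, phase=(1,1,7,2) → FL=S FR=S RL=W RR=S
cmd 4: advance +7 → t=22, phase=(0,0,6,1) → FL=S FR=S RL=W RR=S
cmd 5: advance +7 → t=29, phase=(7,7,5,0) → FL=W FR=W RL=W RR=S
cmd 6: advance +7 → t=36, phase=(6,6,4,7) → FL=W FR=W RL=W RR=W
cmd 7: advance +6 → t=42, phase=(4,4,2,5) → FL=W FR=W RL=S RR=W
cmd 8: advance +4 → t=46, phase=(0,0,6,1) → FL=S FR=S RL=W RR=S

after cmd 1 (t=8): FL=S FR=S RL=S RR=S
after cmd 2 (t=13): FL=W FR=W RL=W RR=S
after cmd 3 (t=15): FL=S FR=S RL=W RR=S
after cmd 4 (t=22): FL=S FR=S RL=W RR=S
after cmd 5 (t=29): FL=W FR=W RL=W RR=S
after cmd 6 (t=36): FL=W FR=W RL=W RR=W
after cmd 7 (t=42): FL=W FR=W RL=S RR=W
after cmd 8 (t=46): FL=S FR=S RL=W RR=S


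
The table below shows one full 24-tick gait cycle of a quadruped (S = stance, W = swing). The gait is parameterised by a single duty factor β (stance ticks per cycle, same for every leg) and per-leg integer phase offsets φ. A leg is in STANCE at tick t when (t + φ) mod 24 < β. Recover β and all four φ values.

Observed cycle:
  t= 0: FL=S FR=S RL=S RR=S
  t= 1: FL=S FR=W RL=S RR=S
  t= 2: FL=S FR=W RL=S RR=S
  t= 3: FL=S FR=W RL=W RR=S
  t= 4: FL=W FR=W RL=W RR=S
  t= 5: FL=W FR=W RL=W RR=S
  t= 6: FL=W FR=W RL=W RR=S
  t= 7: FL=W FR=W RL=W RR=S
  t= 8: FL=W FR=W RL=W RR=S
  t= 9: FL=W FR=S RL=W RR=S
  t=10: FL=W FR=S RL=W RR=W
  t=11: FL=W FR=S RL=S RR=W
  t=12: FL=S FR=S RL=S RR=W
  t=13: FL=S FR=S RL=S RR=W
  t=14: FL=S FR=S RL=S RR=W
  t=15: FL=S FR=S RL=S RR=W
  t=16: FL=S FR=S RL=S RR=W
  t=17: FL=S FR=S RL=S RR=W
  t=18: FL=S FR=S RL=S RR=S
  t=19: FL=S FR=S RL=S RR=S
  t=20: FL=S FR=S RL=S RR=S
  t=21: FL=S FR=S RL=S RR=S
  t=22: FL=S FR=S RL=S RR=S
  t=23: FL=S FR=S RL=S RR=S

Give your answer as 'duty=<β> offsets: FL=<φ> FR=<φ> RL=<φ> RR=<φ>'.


duty β = stance ticks per leg = 16
FL: stance ticks = 16; W→S at t=12 → φ=12
FR: stance ticks = 16; W→S at t=9 → φ=15
RL: stance ticks = 16; W→S at t=11 → φ=13
RR: stance ticks = 16; W→S at t=18 → φ=6

duty=16 offsets: FL=12 FR=15 RL=13 RR=6


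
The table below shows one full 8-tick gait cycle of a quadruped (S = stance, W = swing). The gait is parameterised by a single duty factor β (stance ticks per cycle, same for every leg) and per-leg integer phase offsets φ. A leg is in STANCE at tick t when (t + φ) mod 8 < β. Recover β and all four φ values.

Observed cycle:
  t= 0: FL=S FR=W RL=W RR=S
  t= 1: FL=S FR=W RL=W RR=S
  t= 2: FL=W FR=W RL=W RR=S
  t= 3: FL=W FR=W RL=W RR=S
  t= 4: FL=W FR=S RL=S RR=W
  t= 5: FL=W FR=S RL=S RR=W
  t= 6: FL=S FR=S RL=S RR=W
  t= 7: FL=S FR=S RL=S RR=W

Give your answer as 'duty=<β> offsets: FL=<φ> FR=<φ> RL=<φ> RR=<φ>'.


duty β = stance ticks per leg = 4
FL: stance ticks = 4; W→S at t=6 → φ=2
FR: stance ticks = 4; W→S at t=4 → φ=4
RL: stance ticks = 4; W→S at t=4 → φ=4
RR: stance ticks = 4; W→S at t=0 → φ=0

duty=4 offsets: FL=2 FR=4 RL=4 RR=0


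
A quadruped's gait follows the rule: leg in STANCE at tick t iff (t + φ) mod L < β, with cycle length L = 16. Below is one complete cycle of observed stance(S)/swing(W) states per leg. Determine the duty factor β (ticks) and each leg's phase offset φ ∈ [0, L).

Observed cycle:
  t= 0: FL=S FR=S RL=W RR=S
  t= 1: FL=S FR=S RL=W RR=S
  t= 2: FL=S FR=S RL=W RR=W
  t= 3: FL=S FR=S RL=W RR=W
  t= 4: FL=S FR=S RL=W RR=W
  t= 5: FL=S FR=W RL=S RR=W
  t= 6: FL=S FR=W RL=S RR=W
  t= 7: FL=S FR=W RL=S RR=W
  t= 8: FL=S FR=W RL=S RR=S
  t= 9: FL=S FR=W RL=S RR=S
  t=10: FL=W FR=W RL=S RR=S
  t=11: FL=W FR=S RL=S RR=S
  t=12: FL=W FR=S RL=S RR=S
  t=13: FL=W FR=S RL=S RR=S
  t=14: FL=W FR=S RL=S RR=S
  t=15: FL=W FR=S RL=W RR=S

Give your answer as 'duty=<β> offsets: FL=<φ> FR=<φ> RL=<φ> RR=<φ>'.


duty β = stance ticks per leg = 10
FL: stance ticks = 10; W→S at t=0 → φ=0
FR: stance ticks = 10; W→S at t=11 → φ=5
RL: stance ticks = 10; W→S at t=5 → φ=11
RR: stance ticks = 10; W→S at t=8 → φ=8

duty=10 offsets: FL=0 FR=5 RL=11 RR=8
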